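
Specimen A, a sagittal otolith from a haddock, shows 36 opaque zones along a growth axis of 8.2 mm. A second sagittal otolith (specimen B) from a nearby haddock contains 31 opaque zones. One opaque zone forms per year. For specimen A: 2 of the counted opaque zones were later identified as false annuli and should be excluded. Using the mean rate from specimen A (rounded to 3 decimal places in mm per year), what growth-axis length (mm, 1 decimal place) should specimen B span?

Specimen A: after corrections the count is 36 − 2 = 34 opaque zones.
A: 8.2 mm over 34 years gives 8.2 / 34 ≈ 0.241 mm/yr.
For B, 0.241 mm/year × 31 years = 7.5 mm.

7.5 mm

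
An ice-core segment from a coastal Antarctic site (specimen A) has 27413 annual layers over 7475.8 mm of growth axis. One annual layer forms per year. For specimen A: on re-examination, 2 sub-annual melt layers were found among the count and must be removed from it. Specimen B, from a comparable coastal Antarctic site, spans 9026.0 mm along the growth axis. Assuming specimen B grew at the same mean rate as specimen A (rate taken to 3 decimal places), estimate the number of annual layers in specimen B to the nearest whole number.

Specimen A: true annual layer count = 27413 − 2 = 27411.
A: Mean rate = 7475.8 mm / 27411 years ≈ 0.273 mm/year.
B spans 9026.0 / 0.273 = 33062.27 years ≈ 33062 annual layers.

33062 annual layers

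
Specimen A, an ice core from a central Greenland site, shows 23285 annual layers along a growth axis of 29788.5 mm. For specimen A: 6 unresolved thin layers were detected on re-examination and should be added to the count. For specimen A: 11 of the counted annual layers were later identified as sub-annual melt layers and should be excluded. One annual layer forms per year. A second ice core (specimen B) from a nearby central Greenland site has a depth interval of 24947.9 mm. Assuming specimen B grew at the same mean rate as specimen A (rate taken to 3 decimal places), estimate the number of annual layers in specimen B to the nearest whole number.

Specimen A: true annual layer count = 23285 − 11 + 6 = 23280.
A: Mean rate = 29788.5 mm / 23280 years ≈ 1.280 mm/yr.
Specimen B: 24947.9 mm / 1.280 mm per year = 19490.55 years ≈ 19491 annual layers.

19491 annual layers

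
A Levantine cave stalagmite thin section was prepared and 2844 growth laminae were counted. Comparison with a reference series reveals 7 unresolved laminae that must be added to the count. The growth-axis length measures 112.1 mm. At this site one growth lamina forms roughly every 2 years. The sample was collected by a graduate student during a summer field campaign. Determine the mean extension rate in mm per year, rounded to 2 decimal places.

Adjusted count: 2844 + 7 = 2851 growth laminae.
2851 growth laminae at 2 years each span 2851 × 2 = 5702 years.
Mean rate = 112.1 mm / 5702 years ≈ 0.02 mm per year.

0.02 mm per year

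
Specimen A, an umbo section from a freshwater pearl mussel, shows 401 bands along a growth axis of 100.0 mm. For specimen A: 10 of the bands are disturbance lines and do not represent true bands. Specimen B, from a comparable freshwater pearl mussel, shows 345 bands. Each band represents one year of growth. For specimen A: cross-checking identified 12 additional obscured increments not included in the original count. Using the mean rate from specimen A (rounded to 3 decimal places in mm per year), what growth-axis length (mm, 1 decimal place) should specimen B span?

Specimen A: true band count = 401 − 10 + 12 = 403.
A: Mean rate = 100.0 mm / 403 years ≈ 0.248 mm/yr.
B's length ≈ 0.248 × 345 = 85.6 mm.

85.6 mm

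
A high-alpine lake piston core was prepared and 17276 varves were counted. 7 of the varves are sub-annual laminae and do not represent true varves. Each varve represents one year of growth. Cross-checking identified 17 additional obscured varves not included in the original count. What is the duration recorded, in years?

True varve count = 17276 − 7 + 17 = 17286.
With a one-to-one varve periodicity this is 17286 years.

17286 years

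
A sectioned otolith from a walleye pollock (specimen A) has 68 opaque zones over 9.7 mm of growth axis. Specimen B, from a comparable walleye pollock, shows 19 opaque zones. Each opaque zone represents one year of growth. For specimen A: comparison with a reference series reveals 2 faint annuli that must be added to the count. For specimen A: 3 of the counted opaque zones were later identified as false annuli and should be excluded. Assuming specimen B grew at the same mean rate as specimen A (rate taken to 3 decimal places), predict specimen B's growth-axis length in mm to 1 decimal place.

2.8 mm

Specimen A: correcting the raw count gives 68 − 3 + 2 = 67 true opaque zones.
A: Mean rate = 9.7 mm / 67 years ≈ 0.145 mm/yr.
For B, 0.145 mm/year × 19 years = 2.8 mm.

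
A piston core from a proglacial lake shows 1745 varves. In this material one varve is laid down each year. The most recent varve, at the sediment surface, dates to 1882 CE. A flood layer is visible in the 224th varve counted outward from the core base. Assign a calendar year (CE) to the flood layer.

361 CE

The flood layer sits at varve 224 from the core base, so 1745 − 224 = 1521 varves formed after it.
Counting back 1521 years from 1882 CE places the flood layer in 1882 − 1521 = 361 CE.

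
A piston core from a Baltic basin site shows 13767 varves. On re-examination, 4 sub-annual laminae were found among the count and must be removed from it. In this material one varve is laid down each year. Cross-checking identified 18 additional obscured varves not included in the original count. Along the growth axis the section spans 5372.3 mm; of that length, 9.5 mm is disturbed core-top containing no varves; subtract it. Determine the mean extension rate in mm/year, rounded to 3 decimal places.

0.389 mm/year

Correcting the raw count gives 13767 − 4 + 18 = 13781 true varves.
Net length = 5372.3 − 9.5 = 5362.8 mm.
Mean rate = 5362.8 mm / 13781 years ≈ 0.389 mm/year.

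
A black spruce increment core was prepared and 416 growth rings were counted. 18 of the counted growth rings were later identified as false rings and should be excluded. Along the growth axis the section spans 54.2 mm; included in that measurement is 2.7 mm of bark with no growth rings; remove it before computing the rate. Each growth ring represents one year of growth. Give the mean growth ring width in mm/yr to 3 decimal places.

True growth ring count = 416 − 18 = 398.
Removing the 2.7 mm offcut leaves 54.2 − 2.7 = 51.5 mm.
Extension rate ≈ 51.5 / 398 = 0.129 mm/yr.

0.129 mm/yr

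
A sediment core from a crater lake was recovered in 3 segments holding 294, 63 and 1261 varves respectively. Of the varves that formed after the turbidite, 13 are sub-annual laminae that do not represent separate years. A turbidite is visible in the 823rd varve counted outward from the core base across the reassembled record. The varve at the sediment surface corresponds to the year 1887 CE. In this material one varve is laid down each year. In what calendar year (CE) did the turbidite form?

1105 CE

Total varves = 294 + 63 + 1261 = 1618.
The turbidite sits at varve 823 from the core base, so 1618 − 823 = 795 varves formed after it.
795 − 13 false = 782 true varves after the turbidite.
1887 − 782 = 1105 CE.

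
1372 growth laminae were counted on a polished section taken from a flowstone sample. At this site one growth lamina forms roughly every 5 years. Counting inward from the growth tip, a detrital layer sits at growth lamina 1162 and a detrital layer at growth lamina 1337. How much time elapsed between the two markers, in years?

875 yr

The two markers are separated by 1337 − 1162 = 175 growth laminae.
175 growth laminae at 5 years each span 175 × 5 = 875 years.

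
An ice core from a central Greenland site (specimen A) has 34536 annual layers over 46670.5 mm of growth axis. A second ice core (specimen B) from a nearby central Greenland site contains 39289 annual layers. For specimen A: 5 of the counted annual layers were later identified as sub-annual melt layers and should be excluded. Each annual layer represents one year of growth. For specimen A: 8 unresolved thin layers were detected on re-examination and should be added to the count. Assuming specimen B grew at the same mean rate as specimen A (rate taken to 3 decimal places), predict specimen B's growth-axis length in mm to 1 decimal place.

53079.4 mm

Specimen A: adjusted count: 34536 − 5 + 8 = 34539 annual layers.
A: 46670.5 mm over 34539 years gives 46670.5 / 34539 ≈ 1.351 mm/year.
For B, 1.351 mm/year × 39289 years = 53079.4 mm.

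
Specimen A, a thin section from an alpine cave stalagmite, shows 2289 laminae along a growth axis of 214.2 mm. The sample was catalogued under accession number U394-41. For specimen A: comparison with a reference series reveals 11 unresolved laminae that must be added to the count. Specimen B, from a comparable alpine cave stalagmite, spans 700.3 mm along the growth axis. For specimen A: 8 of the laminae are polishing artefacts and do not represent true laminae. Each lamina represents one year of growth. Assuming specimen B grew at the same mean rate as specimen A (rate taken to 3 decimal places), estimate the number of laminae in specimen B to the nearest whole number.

Specimen A: correcting the raw count gives 2289 − 8 + 11 = 2292 true laminae.
A: 214.2 mm over 2292 years gives 214.2 / 2292 ≈ 0.093 mm per year.
For B, 700.3 / 0.093 = 7530.11 years ≈ 7530 laminae.

7530 laminae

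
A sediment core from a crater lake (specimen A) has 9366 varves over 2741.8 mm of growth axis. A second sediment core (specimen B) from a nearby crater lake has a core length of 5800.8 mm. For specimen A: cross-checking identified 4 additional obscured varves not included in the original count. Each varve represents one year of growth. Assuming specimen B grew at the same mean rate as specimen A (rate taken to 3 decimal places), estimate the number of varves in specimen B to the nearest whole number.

Specimen A: after corrections the count is 9366 + 4 = 9370 varves.
A: Mean rate = 2741.8 mm / 9370 years ≈ 0.293 mm/year.
B spans 5800.8 / 0.293 = 19797.95 years ≈ 19798 varves.

19798 varves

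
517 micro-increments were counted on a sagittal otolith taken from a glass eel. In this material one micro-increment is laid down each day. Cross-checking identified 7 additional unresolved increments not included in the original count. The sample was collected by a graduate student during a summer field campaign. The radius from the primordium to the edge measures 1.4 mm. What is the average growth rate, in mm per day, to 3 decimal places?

After corrections the count is 517 + 7 = 524 micro-increments.
1.4 mm over 524 days gives 1.4 / 524 ≈ 0.003 mm per day.

0.003 mm per day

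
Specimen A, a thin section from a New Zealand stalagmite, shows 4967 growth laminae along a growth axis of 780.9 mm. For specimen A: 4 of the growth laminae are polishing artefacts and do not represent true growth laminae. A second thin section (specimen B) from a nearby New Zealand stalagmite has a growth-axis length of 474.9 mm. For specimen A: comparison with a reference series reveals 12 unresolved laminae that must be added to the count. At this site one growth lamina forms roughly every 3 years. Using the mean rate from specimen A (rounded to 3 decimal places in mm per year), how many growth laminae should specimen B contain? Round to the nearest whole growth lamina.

Specimen A: correcting the raw count gives 4967 − 4 + 12 = 4975 true growth laminae.
Specimen A: multiplying by 3 years per growth lamina: 4975 × 3 = 14925 years.
A: Extension rate ≈ 780.9 / 14925 = 0.052 mm/year.
For B, 474.9 / 0.052 = 9132.69 years; at 3 years per growth lamina that is 9132.69 / 3 ≈ 3044 growth laminae.

3044 growth laminae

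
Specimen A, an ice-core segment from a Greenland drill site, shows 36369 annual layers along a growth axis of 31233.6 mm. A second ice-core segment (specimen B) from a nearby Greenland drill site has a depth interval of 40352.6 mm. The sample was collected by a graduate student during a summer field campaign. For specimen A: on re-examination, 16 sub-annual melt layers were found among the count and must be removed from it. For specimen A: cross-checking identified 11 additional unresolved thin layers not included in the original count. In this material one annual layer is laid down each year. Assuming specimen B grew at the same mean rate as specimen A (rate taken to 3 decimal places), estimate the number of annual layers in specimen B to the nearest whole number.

46976 annual layers

Specimen A: adjusted count: 36369 − 16 + 11 = 36364 annual layers.
A: 31233.6 mm over 36364 years gives 31233.6 / 36364 ≈ 0.859 mm per year.
For B, 40352.6 / 0.859 = 46976.25 years ≈ 46976 annual layers.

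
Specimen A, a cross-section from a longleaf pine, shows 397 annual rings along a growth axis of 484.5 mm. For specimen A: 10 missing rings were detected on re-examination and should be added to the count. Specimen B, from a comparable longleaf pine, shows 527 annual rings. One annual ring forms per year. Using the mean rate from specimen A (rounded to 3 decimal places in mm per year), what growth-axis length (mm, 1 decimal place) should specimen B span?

Specimen A: after corrections the count is 397 + 10 = 407 annual rings.
A: Mean rate = 484.5 mm / 407 years ≈ 1.190 mm/yr.
Length of B = 1.190 × 527 = 627.1 mm.

627.1 mm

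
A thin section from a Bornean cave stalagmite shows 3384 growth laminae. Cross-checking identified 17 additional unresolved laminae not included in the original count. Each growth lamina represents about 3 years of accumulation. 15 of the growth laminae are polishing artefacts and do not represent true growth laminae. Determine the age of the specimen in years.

Adjusted count: 3384 − 15 + 17 = 3386 growth laminae.
3386 growth laminae at 3 years each span 3386 × 3 = 10158 years.

10158 years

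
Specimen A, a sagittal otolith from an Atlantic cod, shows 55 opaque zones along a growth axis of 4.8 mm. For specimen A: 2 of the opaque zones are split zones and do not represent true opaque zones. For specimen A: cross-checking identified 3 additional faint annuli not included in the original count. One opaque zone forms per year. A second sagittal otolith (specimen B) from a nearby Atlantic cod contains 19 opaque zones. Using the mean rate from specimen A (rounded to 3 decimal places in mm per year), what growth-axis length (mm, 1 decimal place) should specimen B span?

Specimen A: adjusted count: 55 − 2 + 3 = 56 opaque zones.
A: 4.8 mm over 56 years gives 4.8 / 56 ≈ 0.086 mm/year.
Length of B = 0.086 × 19 = 1.6 mm.

1.6 mm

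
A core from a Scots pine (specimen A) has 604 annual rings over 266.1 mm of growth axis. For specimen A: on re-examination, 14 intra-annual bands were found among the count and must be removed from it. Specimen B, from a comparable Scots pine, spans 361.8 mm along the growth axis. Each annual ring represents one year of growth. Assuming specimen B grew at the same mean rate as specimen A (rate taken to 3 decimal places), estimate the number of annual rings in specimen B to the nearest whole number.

802 annual rings

Specimen A: true annual ring count = 604 − 14 = 590.
A: Extension rate ≈ 266.1 / 590 = 0.451 mm per year.
Specimen B: 361.8 mm / 0.451 mm per year = 802.22 years ≈ 802 annual rings.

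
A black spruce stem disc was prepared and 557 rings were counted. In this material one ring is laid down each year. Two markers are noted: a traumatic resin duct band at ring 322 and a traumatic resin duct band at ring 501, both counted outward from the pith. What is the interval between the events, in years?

179 years

501 − 322 = 179 rings lie between the two events.
That is 179 years at one ring per year.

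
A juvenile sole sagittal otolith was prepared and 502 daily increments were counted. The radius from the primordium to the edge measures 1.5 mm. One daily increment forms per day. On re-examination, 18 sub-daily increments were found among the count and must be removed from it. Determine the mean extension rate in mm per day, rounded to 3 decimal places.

Adjusted count: 502 − 18 = 484 daily increments.
Mean rate = 1.5 mm / 484 days ≈ 0.003 mm per day.

0.003 mm per day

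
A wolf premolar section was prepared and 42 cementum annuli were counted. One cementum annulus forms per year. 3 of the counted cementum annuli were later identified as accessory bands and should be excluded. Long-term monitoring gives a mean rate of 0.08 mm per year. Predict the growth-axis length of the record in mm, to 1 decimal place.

3.1 mm

After corrections the count is 42 − 3 = 39 cementum annuli.
Predicted length = 0.08 mm/year × 39 years = 3.1 mm.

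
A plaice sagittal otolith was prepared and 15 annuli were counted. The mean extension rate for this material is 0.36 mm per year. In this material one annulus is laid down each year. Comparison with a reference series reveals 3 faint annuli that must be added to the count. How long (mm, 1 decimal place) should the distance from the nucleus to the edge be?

6.5 mm

After corrections the count is 15 + 3 = 18 annuli.
Length ≈ 0.36 × 18 = 6.5 mm.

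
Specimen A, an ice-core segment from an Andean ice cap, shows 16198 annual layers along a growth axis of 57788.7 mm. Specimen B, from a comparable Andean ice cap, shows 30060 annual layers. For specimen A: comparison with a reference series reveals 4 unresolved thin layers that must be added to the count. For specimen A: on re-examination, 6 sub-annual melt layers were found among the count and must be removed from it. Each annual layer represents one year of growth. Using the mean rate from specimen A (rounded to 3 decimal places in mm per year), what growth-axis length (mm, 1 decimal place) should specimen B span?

107254.1 mm

Specimen A: adjusted count: 16198 − 6 + 4 = 16196 annual layers.
A: Mean rate = 57788.7 mm / 16196 years ≈ 3.568 mm/year.
Length of B = 3.568 × 30060 = 107254.1 mm.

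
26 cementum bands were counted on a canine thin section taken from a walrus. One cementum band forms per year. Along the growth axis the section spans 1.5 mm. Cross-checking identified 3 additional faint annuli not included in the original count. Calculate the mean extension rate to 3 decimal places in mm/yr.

0.052 mm/yr

True cementum band count = 26 + 3 = 29.
Extension rate ≈ 1.5 / 29 = 0.052 mm/yr.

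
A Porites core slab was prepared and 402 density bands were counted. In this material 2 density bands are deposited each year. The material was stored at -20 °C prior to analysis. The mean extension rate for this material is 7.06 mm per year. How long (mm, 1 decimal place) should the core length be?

With 2 density bands per year, 402 / 2 = 201 years.
201 years at 7.06 mm/year gives 7.06 × 201 = 1419.1 mm.

1419.1 mm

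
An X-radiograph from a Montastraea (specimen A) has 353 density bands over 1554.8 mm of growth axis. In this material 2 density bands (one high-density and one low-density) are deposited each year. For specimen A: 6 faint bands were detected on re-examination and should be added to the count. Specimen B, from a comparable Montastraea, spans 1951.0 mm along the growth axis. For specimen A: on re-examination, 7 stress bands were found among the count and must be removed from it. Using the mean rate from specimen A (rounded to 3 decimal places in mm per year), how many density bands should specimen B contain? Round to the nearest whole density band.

Specimen A: adjusted count: 353 − 7 + 6 = 352 density bands.
Specimen A: 352 density bands at 2 per year is 352 / 2 = 176 years.
A: Extension rate ≈ 1554.8 / 176 = 8.834 mm/year.
B spans 1951.0 / 8.834 = 220.85 years; at 2 density bands per year that is 220.85 × 2 ≈ 442 density bands.

442 density bands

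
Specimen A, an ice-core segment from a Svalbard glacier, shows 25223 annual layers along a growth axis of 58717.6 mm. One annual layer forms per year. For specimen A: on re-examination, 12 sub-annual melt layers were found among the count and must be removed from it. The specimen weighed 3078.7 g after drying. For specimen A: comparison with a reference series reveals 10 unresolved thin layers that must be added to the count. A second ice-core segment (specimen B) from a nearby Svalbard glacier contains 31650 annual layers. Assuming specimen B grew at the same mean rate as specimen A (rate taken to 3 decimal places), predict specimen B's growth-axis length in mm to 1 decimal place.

73681.2 mm

Specimen A: adjusted count: 25223 − 12 + 10 = 25221 annual layers.
A: Mean rate = 58717.6 mm / 25221 years ≈ 2.328 mm/year.
For B, 2.328 mm/year × 31650 years = 73681.2 mm.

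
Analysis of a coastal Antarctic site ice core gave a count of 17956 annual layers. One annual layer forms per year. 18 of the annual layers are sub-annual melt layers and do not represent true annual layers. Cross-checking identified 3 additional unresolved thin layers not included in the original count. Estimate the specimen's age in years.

Adjusted count: 17956 − 18 + 3 = 17941 annual layers.
With a one-to-one annual layer periodicity this is 17941 years.

17941 years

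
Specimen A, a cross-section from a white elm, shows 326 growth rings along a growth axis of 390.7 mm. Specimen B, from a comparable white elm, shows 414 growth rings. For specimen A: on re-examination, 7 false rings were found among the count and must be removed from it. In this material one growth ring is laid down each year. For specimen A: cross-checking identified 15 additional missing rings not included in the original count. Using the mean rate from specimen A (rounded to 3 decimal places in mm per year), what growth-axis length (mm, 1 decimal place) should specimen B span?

Specimen A: correcting the raw count gives 326 − 7 + 15 = 334 true growth rings.
A: 390.7 mm over 334 years gives 390.7 / 334 ≈ 1.170 mm/year.
For B, 1.170 mm/year × 414 years = 484.4 mm.

484.4 mm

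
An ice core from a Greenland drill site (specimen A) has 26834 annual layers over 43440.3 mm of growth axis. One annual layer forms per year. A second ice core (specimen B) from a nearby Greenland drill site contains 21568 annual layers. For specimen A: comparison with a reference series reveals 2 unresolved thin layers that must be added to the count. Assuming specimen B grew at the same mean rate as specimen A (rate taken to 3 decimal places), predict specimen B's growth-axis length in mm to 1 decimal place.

34918.6 mm

Specimen A: adjusted count: 26834 + 2 = 26836 annual layers.
A: Mean rate = 43440.3 mm / 26836 years ≈ 1.619 mm/year.
B's length ≈ 1.619 × 21568 = 34918.6 mm.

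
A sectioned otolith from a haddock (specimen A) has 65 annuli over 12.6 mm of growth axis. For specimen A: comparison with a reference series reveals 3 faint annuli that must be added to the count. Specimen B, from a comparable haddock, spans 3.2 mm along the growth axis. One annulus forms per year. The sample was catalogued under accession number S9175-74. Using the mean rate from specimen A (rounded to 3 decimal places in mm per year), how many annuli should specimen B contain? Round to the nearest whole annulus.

Specimen A: correcting the raw count gives 65 + 3 = 68 true annuli.
A: Extension rate ≈ 12.6 / 68 = 0.185 mm per year.
B spans 3.2 / 0.185 = 17.30 years ≈ 17 annuli.

17 annuli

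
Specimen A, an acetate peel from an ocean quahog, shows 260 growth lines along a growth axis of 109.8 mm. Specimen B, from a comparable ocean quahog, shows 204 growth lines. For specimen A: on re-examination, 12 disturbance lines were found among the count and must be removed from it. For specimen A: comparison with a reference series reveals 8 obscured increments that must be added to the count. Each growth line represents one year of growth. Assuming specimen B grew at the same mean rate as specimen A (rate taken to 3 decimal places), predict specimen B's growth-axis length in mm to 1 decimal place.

87.5 mm

Specimen A: after corrections the count is 260 − 12 + 8 = 256 growth lines.
A: 109.8 mm over 256 years gives 109.8 / 256 ≈ 0.429 mm/yr.
B's length ≈ 0.429 × 204 = 87.5 mm.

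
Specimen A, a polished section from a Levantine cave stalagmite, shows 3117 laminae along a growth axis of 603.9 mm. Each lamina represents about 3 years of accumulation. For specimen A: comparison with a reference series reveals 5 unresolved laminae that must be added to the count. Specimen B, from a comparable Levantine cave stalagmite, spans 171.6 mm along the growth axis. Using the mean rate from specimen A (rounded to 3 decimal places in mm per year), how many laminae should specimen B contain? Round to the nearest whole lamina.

894 laminae

Specimen A: adjusted count: 3117 + 5 = 3122 laminae.
Specimen A: multiplying by 3 years per lamina: 3122 × 3 = 9366 years.
A: 603.9 mm over 9366 years gives 603.9 / 9366 ≈ 0.064 mm per year.
B spans 171.6 / 0.064 = 2681.25 years; at 3 years per lamina that is 2681.25 / 3 ≈ 894 laminae.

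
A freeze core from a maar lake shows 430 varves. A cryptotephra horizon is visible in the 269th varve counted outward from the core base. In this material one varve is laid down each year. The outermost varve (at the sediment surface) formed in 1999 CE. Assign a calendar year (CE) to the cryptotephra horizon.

1838 CE

Between varve 269 and the sediment surface there are 430 − 269 = 161 varves.
1999 − 161 = 1838 CE.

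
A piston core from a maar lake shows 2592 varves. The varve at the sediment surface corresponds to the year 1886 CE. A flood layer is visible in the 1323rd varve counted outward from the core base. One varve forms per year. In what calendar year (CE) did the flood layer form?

Between varve 1323 and the sediment surface there are 2592 − 1323 = 1269 varves.
Counting back 1269 years from 1886 CE places the flood layer in 1886 − 1269 = 617 CE.

617 CE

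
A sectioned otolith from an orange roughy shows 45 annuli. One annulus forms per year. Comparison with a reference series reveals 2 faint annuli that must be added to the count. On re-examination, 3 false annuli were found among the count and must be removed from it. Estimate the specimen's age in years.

44 years

Adjusted count: 45 − 3 + 2 = 44 annuli.
With a one-to-one annulus periodicity this is 44 years.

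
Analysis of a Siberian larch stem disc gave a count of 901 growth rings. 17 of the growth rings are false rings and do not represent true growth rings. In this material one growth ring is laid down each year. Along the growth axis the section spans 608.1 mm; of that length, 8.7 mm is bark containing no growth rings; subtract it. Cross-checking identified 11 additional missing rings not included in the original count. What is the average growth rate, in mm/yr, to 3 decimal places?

0.670 mm/yr

After corrections the count is 901 − 17 + 11 = 895 growth rings.
Net length = 608.1 − 8.7 = 599.4 mm.
599.4 mm over 895 years gives 599.4 / 895 ≈ 0.670 mm/yr.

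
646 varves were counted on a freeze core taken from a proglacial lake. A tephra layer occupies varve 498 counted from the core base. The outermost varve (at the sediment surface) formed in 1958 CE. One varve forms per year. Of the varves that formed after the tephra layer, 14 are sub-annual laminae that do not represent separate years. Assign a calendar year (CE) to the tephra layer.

1824 CE

646 − 498 = 148 varves lie beyond the tephra layer toward the sediment surface.
148 − 14 false = 134 true varves after the tephra layer.
The varve at the sediment surface is 1958 CE, so the tephra layer dates to 1958 − 134 = 1824 CE.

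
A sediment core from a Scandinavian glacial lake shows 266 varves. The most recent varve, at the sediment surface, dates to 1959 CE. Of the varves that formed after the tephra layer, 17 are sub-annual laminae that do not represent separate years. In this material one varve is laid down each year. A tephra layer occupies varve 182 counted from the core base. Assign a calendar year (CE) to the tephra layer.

Between varve 182 and the sediment surface there are 266 − 182 = 84 varves.
Excluding 17 false varves: 84 − 17 = 67.
Counting back 67 years from 1959 CE places the tephra layer in 1959 − 67 = 1892 CE.

1892 CE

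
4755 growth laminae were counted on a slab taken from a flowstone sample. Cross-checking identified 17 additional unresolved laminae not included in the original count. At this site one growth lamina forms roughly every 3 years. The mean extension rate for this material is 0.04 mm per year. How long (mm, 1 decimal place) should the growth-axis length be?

572.6 mm

Correcting the raw count gives 4755 + 17 = 4772 true growth laminae.
At 3 years per growth lamina, 4772 × 3 = 14316 years.
Length ≈ 0.04 × 14316 = 572.6 mm.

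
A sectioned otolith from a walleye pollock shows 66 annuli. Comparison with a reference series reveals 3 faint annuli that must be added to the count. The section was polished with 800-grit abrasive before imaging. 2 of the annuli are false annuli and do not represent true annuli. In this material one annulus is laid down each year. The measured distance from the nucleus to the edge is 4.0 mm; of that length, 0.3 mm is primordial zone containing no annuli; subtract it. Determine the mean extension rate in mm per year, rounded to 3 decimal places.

0.055 mm per year

After corrections the count is 66 − 2 + 3 = 67 annuli.
Removing the 0.3 mm offcut leaves 4.0 − 0.3 = 3.7 mm.
Mean rate = 3.7 mm / 67 years ≈ 0.055 mm per year.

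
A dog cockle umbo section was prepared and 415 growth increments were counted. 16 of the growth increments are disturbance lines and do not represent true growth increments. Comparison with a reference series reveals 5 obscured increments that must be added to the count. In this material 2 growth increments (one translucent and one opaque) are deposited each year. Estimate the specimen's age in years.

True growth increment count = 415 − 16 + 5 = 404.
With 2 growth increments per year, 404 / 2 = 202 years.

202 yr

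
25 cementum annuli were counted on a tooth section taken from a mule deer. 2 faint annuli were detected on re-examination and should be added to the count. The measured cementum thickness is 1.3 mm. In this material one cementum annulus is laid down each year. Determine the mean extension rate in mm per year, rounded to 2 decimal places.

0.05 mm per year

Adjusted count: 25 + 2 = 27 cementum annuli.
Mean rate = 1.3 mm / 27 years ≈ 0.05 mm per year.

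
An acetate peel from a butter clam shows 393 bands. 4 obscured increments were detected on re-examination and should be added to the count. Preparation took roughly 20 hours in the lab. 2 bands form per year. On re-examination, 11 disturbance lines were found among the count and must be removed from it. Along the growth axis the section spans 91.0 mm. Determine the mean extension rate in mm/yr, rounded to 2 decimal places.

0.47 mm/yr

Adjusted count: 393 − 11 + 4 = 386 bands.
386 bands at 2 per year is 386 / 2 = 193 years.
91.0 mm over 193 years gives 91.0 / 193 ≈ 0.47 mm/yr.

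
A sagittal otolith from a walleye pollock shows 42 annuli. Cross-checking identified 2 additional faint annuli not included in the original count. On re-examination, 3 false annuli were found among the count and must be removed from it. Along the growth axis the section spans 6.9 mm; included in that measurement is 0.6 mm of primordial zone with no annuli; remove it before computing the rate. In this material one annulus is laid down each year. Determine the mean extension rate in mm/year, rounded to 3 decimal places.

True annulus count = 42 − 3 + 2 = 41.
The growth record spans 6.9 − 0.6 = 6.3 mm.
Mean rate = 6.3 mm / 41 years ≈ 0.154 mm/year.

0.154 mm/year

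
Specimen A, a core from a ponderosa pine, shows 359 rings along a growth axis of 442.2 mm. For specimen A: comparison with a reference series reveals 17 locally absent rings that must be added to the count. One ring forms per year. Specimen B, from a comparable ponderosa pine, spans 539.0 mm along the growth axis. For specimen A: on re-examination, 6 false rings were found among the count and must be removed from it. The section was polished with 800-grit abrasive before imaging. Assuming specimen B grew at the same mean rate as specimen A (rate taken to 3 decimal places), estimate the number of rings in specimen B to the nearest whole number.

451 rings

Specimen A: adjusted count: 359 − 6 + 17 = 370 rings.
A: Mean rate = 442.2 mm / 370 years ≈ 1.195 mm/yr.
For B, 539.0 / 1.195 = 451.05 years ≈ 451 rings.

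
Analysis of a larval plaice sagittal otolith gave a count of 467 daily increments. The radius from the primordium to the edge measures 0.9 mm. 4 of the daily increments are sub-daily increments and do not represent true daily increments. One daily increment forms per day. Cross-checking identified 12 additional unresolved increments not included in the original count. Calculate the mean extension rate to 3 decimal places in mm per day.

True daily increment count = 467 − 4 + 12 = 475.
Mean rate = 0.9 mm / 475 days ≈ 0.002 mm per day.

0.002 mm per day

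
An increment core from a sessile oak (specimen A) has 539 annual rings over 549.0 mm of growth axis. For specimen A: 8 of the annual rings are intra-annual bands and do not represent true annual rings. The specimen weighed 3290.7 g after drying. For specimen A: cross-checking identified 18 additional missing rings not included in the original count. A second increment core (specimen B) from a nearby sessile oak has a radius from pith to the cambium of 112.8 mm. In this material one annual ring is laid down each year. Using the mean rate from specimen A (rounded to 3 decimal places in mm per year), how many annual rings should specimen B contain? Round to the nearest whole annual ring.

Specimen A: after corrections the count is 539 − 8 + 18 = 549 annual rings.
A: Extension rate ≈ 549.0 / 549 = 1.000 mm/yr.
Specimen B: 112.8 mm / 1.000 mm per year = 112.80 years ≈ 113 annual rings.

113 annual rings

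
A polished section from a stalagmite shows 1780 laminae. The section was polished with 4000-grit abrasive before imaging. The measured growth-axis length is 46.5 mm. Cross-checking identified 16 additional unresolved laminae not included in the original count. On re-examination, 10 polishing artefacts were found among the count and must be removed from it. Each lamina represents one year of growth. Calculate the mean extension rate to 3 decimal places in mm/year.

0.026 mm/year

After corrections the count is 1780 − 10 + 16 = 1786 laminae.
Extension rate ≈ 46.5 / 1786 = 0.026 mm/year.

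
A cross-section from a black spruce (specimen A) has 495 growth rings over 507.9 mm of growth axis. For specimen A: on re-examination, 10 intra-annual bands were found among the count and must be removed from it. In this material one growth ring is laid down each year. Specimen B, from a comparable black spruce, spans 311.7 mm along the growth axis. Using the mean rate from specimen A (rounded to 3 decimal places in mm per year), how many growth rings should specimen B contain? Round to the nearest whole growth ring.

Specimen A: correcting the raw count gives 495 − 10 = 485 true growth rings.
A: Mean rate = 507.9 mm / 485 years ≈ 1.047 mm/yr.
For B, 311.7 / 1.047 = 297.71 years ≈ 298 growth rings.

298 growth rings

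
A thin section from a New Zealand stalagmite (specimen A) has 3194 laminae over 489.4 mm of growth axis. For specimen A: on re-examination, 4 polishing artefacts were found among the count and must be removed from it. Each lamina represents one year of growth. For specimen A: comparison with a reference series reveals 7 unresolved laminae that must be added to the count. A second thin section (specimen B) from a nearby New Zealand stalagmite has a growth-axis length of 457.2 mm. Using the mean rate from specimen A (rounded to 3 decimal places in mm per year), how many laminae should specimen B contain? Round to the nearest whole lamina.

Specimen A: adjusted count: 3194 − 4 + 7 = 3197 laminae.
A: Extension rate ≈ 489.4 / 3197 = 0.153 mm per year.
Specimen B: 457.2 mm / 0.153 mm per year = 2988.24 years ≈ 2988 laminae.

2988 laminae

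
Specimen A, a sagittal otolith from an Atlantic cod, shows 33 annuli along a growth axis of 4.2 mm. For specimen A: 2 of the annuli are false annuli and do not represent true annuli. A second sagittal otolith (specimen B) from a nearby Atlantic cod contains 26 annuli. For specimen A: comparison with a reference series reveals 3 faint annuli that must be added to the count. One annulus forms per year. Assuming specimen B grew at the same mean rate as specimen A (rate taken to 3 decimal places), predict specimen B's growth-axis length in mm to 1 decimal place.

Specimen A: correcting the raw count gives 33 − 2 + 3 = 34 true annuli.
A: Extension rate ≈ 4.2 / 34 = 0.124 mm per year.
For B, 0.124 mm/year × 26 years = 3.2 mm.

3.2 mm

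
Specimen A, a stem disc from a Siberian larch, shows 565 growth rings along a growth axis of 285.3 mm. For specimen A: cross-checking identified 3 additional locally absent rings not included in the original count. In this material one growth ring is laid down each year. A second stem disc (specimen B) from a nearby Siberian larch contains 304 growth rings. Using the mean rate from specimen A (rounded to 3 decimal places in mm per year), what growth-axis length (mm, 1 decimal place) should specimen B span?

Specimen A: after corrections the count is 565 + 3 = 568 growth rings.
A: Extension rate ≈ 285.3 / 568 = 0.502 mm/yr.
For B, 0.502 mm/year × 304 years = 152.6 mm.

152.6 mm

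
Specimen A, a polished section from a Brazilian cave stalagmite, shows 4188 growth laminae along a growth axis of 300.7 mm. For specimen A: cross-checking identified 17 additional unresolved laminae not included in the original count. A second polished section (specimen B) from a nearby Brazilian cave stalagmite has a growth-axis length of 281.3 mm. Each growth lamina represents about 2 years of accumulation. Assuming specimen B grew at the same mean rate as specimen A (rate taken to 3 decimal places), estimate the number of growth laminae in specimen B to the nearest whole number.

Specimen A: adjusted count: 4188 + 17 = 4205 growth laminae.
Specimen A: 4205 growth laminae at 2 years each span 4205 × 2 = 8410 years.
A: Extension rate ≈ 300.7 / 8410 = 0.036 mm per year.
For B, 281.3 / 0.036 = 7813.89 years; at 2 years per growth lamina that is 7813.89 / 2 ≈ 3907 growth laminae.

3907 growth laminae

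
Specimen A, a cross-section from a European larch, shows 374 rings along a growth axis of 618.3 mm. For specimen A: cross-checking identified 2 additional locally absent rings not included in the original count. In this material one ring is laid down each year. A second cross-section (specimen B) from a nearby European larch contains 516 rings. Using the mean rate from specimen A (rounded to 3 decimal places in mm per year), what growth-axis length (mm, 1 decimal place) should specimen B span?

848.3 mm

Specimen A: correcting the raw count gives 374 + 2 = 376 true rings.
A: 618.3 mm over 376 years gives 618.3 / 376 ≈ 1.644 mm/yr.
For B, 1.644 mm/year × 516 years = 848.3 mm.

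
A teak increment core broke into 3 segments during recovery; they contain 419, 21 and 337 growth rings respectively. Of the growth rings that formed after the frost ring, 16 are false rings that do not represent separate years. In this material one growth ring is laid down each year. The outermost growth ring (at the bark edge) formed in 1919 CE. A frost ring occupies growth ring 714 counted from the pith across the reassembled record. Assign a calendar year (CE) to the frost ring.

Total growth rings = 419 + 21 + 337 = 777.
777 − 714 = 63 growth rings lie beyond the frost ring toward the bark edge.
Removing the 16 false growth rings leaves 63 − 16 = 47 true growth rings beyond the frost ring.
Counting back 47 years from 1919 CE places the frost ring in 1919 − 47 = 1872 CE.

1872 CE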